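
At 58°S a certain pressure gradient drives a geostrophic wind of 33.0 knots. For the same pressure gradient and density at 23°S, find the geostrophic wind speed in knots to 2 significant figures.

72 knots

With the same pressure gradient and density, V_g ∝ 1/f ∝ 1/sin φ.
V₂ = V₁ · sin φ₁ / sin φ₂ = 33.0 × sin 58° / sin 23°
V₂ = 33.0 × 0.8480/0.3907 = 72 knots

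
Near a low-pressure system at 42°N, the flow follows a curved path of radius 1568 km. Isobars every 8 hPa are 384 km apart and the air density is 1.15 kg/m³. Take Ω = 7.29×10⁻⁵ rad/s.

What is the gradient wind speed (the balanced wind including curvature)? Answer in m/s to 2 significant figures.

17 m/s

Coriolis parameter at 42°N:
f = 2Ω sin φ = 2 × 7.29×10⁻⁵ × sin 42° = 9.76×10⁻⁵ s⁻¹
Pressure gradient: |∂P/∂n| = 800 Pa / 384000 m = 2.08×10⁻³ Pa/m
Geostrophic speed: V_g = |∂P/∂n|/(fρ) = 2.08×10⁻³/(9.76×10⁻⁵ × 1.15) = 18.6 m/s
Around a low, centrifugal force acts outward with Coriolis, so pressure-gradient force balances both:
(1/ρ)|∂P/∂n| = fV + V²/R  →  V² + fR·V − fR·V_g = 0
With fR = 9.76×10⁻⁵ × 1568×10³ m = 153 m/s:
V = [−fR + √((fR)² + 4 fR V_g)]/2 = [−153 + √(153² + 4×153×18.6)]/2 = 16.7 m/s
Subgeostrophic (V < V_g = 18.6 m/s), as expected around a low.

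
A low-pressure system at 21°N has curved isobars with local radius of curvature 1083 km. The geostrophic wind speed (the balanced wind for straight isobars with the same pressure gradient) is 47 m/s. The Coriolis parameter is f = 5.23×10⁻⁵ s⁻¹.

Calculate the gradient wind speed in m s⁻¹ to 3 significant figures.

Around a low, centrifugal force acts outward with Coriolis, so pressure-gradient force balances both:
(1/ρ)|∂P/∂n| = fV + V²/R  →  V² + fR·V − fR·V_g = 0
With fR = 5.23×10⁻⁵ × 1083×10³ m = 56.6 m/s:
V = [−fR + √((fR)² + 4 fR V_g)]/2 = [−56.6 + √(56.6² + 4×56.6×47)]/2 = 30.5 m/s
Subgeostrophic (V < V_g = 47 m/s), as expected around a low.

30.5 m s⁻¹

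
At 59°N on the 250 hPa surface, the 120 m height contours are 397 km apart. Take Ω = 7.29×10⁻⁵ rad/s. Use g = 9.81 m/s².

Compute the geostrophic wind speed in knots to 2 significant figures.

46 knots

Coriolis parameter at 59°N:
f = 2Ω sin φ = 2 × 7.29×10⁻⁵ × sin 59° = 1.25×10⁻⁴ s⁻¹
Height gradient: |∂Z/∂n| = 120 m / 397000 m = 3.02×10⁻⁴
On a pressure surface, geostrophic balance gives V_g = (g/f)|∂Z/∂n|:
V_g = 9.81 × 3.02×10⁻⁴ / 1.25×10⁻⁴ = 23.7 m/s
Converting: 23.7 m/s × 1.944 = 46 knots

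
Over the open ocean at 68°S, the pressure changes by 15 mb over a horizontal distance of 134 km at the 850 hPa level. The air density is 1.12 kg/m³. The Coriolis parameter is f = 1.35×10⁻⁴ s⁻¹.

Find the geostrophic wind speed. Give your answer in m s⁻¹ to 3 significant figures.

Pressure gradient: |∂P/∂n| = 1500 Pa / 134000 m = 1.12×10⁻² Pa/m
Geostrophic balance (pressure-gradient force = Coriolis force):
V_g = (1/(fρ)) |∂P/∂n| = 1.12×10⁻² / (1.35×10⁻⁴ × 1.12) = 74.0 m/s

74.0 m s⁻¹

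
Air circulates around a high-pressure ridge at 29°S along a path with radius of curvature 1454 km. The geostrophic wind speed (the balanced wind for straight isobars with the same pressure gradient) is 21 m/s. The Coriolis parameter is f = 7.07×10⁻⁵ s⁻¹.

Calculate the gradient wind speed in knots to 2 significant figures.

57 knots

Around a high, pressure-gradient force acts outward with centrifugal, so Coriolis balances both:
fV = (1/ρ)|∂P/∂n| + V²/R  →  V² − fR·V + fR·V_g = 0
With fR = 7.07×10⁻⁵ × 1454×10³ m = 103 m/s:
V = [fR − √((fR)² − 4 fR V_g)]/2 = [103 − √(103² − 4×103×21)]/2 = 29.4 m/s
Supergeostrophic (V > V_g = 21 m/s), as expected around a high.
Converting: 29.4 m/s × 1.944 = 57 knots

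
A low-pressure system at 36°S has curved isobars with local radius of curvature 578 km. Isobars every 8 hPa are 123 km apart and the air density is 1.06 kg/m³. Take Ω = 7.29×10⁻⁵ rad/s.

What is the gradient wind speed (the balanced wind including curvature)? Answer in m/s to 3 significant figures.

Coriolis parameter at 36°S:
f = 2Ω sin φ = 2 × 7.29×10⁻⁵ × sin 36° = 8.57×10⁻⁵ s⁻¹
Pressure gradient: |∂P/∂n| = 800 Pa / 123000 m = 6.50×10⁻³ Pa/m
Geostrophic speed: V_g = |∂P/∂n|/(fρ) = 6.50×10⁻³/(8.57×10⁻⁵ × 1.06) = 71.6 m/s
Around a low, centrifugal force acts outward with Coriolis, so pressure-gradient force balances both:
(1/ρ)|∂P/∂n| = fV + V²/R  →  V² + fR·V − fR·V_g = 0
With fR = 8.57×10⁻⁵ × 578×10³ m = 49.5 m/s:
V = [−fR + √((fR)² + 4 fR V_g)]/2 = [−49.5 + √(49.5² + 4×49.5×71.6)]/2 = 39.7 m/s
Subgeostrophic (V < V_g = 71.6 m/s), as expected around a low.

39.7 m/s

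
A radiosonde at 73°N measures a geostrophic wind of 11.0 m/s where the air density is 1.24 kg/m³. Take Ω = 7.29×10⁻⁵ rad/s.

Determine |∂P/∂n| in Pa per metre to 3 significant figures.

Coriolis parameter at 73°N:
f = 2Ω sin φ = 2 × 7.29×10⁻⁵ × sin 73° = 1.39×10⁻⁴ s⁻¹
Geostrophic balance rearranged: |∂P/∂n| = f ρ V_g
|∂P/∂n| = 1.39×10⁻⁴ × 1.24 × 11.0 = 1.90×10⁻³ Pa/m

1.90×10⁻³ Pa/m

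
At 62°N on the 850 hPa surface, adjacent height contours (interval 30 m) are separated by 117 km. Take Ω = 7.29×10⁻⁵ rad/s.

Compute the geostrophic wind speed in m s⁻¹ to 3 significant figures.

Coriolis parameter at 62°N:
f = 2Ω sin φ = 2 × 7.29×10⁻⁵ × sin 62° = 1.29×10⁻⁴ s⁻¹
Height gradient: |∂Z/∂n| = 30 m / 117000 m = 2.56×10⁻⁴
On a pressure surface, geostrophic balance gives V_g = (g/f)|∂Z/∂n|:
V_g = 9.81 × 2.56×10⁻⁴ / 1.29×10⁻⁴ = 19.5 m/s

19.5 m s⁻¹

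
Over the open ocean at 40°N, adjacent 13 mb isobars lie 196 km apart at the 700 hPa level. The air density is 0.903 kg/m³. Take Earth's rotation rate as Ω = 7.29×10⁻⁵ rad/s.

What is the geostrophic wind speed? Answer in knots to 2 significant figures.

Coriolis parameter at 40°N:
f = 2Ω sin φ = 2 × 7.29×10⁻⁵ × sin 40° = 9.37×10⁻⁵ s⁻¹
Pressure gradient: |∂P/∂n| = 1300 Pa / 196000 m = 6.63×10⁻³ Pa/m
Geostrophic balance (pressure-gradient force = Coriolis force):
V_g = (1/(fρ)) |∂P/∂n| = 6.63×10⁻³ / (9.37×10⁻⁵ × 0.903) = 78.4 m/s
Converting: 78.4 m/s × 1.944 = 150 knots

150 knots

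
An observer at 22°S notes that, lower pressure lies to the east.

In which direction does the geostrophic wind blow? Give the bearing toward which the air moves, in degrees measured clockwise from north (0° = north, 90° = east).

000°

The pressure-gradient force points toward the east (bearing 090°).
Geostrophic balance: in the Southern Hemisphere the Coriolis force deflects motion to the left, so the geostrophic wind blows 90° to the left of the pressure-gradient force (low pressure on the right).
Rotating 090° by 90° counterclockwise gives 000° — the wind blows toward the north.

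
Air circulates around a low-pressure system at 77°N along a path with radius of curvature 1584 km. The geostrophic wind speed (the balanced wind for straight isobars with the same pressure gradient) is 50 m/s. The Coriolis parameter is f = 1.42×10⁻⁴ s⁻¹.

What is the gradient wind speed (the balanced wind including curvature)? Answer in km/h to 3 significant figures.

152 km/h

Around a low, centrifugal force acts outward with Coriolis, so pressure-gradient force balances both:
(1/ρ)|∂P/∂n| = fV + V²/R  →  V² + fR·V − fR·V_g = 0
With fR = 1.42×10⁻⁴ × 1584×10³ m = 225 m/s:
V = [−fR + √((fR)² + 4 fR V_g)]/2 = [−225 + √(225² + 4×225×50)]/2 = 42.1 m/s
Subgeostrophic (V < V_g = 50 m/s), as expected around a low.
Converting: 42.1 m/s × 3.6 = 152 km/h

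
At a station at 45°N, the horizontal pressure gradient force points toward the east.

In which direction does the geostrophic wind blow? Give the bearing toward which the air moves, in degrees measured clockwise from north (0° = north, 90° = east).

180°

The pressure-gradient force points toward the east (bearing 090°).
Geostrophic balance: in the Northern Hemisphere the Coriolis force deflects motion to the right, so the geostrophic wind blows 90° to the right of the pressure-gradient force (low pressure on the left).
Rotating 090° by 90° clockwise gives 180° — the wind blows toward the south.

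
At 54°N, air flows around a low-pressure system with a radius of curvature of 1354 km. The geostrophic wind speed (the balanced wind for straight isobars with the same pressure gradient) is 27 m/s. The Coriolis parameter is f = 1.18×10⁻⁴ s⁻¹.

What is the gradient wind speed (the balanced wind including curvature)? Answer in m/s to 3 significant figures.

Around a low, centrifugal force acts outward with Coriolis, so pressure-gradient force balances both:
(1/ρ)|∂P/∂n| = fV + V²/R  →  V² + fR·V − fR·V_g = 0
With fR = 1.18×10⁻⁴ × 1354×10³ m = 160 m/s:
V = [−fR + √((fR)² + 4 fR V_g)]/2 = [−160 + √(160² + 4×160×27)]/2 = 23.5 m/s
Subgeostrophic (V < V_g = 27 m/s), as expected around a low.

23.5 m/s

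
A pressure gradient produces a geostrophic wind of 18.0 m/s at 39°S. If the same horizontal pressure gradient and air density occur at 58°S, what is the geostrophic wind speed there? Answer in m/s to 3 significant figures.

13.4 m/s

With the same pressure gradient and density, V_g ∝ 1/f ∝ 1/sin φ.
V₂ = V₁ · sin φ₁ / sin φ₂ = 18.0 × sin 39° / sin 58°
V₂ = 18.0 × 0.6293/0.8480 = 13.4 m/s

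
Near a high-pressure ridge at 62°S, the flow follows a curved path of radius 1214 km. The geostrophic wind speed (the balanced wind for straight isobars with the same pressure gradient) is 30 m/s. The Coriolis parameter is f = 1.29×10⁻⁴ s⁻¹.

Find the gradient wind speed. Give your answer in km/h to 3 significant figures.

Around a high, pressure-gradient force acts outward with centrifugal, so Coriolis balances both:
fV = (1/ρ)|∂P/∂n| + V²/R  →  V² − fR·V + fR·V_g = 0
With fR = 1.29×10⁻⁴ × 1214×10³ m = 157 m/s:
V = [fR − √((fR)² − 4 fR V_g)]/2 = [157 − √(157² − 4×157×30)]/2 = 40.4 m/s
Supergeostrophic (V > V_g = 30 m/s), as expected around a high.
Converting: 40.4 m/s × 3.6 = 146 km/h

146 km/h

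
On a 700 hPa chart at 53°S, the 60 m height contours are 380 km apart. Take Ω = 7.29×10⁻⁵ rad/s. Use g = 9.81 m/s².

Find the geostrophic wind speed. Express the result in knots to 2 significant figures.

26 knots

Coriolis parameter at 53°S:
f = 2Ω sin φ = 2 × 7.29×10⁻⁵ × sin 53° = 1.16×10⁻⁴ s⁻¹
Height gradient: |∂Z/∂n| = 60 m / 380000 m = 1.58×10⁻⁴
On a pressure surface, geostrophic balance gives V_g = (g/f)|∂Z/∂n|:
V_g = 9.81 × 1.58×10⁻⁴ / 1.16×10⁻⁴ = 13.3 m/s
Converting: 13.3 m/s × 1.944 = 26 knots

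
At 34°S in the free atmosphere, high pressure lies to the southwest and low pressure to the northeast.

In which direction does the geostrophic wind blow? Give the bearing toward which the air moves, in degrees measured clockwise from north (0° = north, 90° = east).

315°

The pressure-gradient force points toward the northeast (bearing 045°).
Geostrophic balance: in the Southern Hemisphere the Coriolis force deflects motion to the left, so the geostrophic wind blows 90° to the left of the pressure-gradient force (low pressure on the right).
Rotating 045° by 90° counterclockwise gives 315° — the wind blows toward the northwest.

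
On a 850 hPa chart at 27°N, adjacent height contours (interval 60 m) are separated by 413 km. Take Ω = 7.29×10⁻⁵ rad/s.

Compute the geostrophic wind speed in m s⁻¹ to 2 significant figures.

22 m s⁻¹

Coriolis parameter at 27°N:
f = 2Ω sin φ = 2 × 7.29×10⁻⁵ × sin 27° = 6.62×10⁻⁵ s⁻¹
Height gradient: |∂Z/∂n| = 60 m / 413000 m = 1.45×10⁻⁴
On a pressure surface, geostrophic balance gives V_g = (g/f)|∂Z/∂n|:
V_g = 9.81 × 1.45×10⁻⁴ / 6.62×10⁻⁵ = 21.5 m/s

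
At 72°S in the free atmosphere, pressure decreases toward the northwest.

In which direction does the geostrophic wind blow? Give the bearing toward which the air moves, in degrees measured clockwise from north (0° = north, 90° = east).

225°

The pressure-gradient force points toward the northwest (bearing 315°).
Geostrophic balance: in the Southern Hemisphere the Coriolis force deflects motion to the left, so the geostrophic wind blows 90° to the left of the pressure-gradient force (low pressure on the right).
Rotating 315° by 90° counterclockwise gives 225° — the wind blows toward the southwest.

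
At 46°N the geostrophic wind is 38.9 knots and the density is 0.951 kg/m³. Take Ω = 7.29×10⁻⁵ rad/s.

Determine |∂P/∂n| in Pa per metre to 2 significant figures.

2.0×10⁻³ Pa/m

Coriolis parameter at 46°N:
f = 2Ω sin φ = 2 × 7.29×10⁻⁵ × sin 46° = 1.05×10⁻⁴ s⁻¹
Wind speed in SI: 38.9 knots = 20.0 m/s
Geostrophic balance rearranged: |∂P/∂n| = f ρ V_g
|∂P/∂n| = 1.05×10⁻⁴ × 0.951 × 20.0 = 2.00×10⁻³ Pa/m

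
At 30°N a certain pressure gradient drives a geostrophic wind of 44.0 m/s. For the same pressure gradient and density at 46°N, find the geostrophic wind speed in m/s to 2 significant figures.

With the same pressure gradient and density, V_g ∝ 1/f ∝ 1/sin φ.
V₂ = V₁ · sin φ₁ / sin φ₂ = 44.0 × sin 30° / sin 46°
V₂ = 44.0 × 0.5000/0.7193 = 31 m/s

31 m/s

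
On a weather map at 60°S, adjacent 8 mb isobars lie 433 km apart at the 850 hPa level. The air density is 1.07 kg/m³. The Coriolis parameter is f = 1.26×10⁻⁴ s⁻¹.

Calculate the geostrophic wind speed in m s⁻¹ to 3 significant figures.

Pressure gradient: |∂P/∂n| = 800 Pa / 433000 m = 1.85×10⁻³ Pa/m
Geostrophic balance (pressure-gradient force = Coriolis force):
V_g = (1/(fρ)) |∂P/∂n| = 1.85×10⁻³ / (1.26×10⁻⁴ × 1.07) = 13.7 m/s

13.7 m s⁻¹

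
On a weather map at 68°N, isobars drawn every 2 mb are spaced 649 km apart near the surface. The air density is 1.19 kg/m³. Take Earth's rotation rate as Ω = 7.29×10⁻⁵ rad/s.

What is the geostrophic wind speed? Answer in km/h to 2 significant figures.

Coriolis parameter at 68°N:
f = 2Ω sin φ = 2 × 7.29×10⁻⁵ × sin 68° = 1.35×10⁻⁴ s⁻¹
Pressure gradient: |∂P/∂n| = 200 Pa / 649000 m = 3.08×10⁻⁴ Pa/m
Geostrophic balance (pressure-gradient force = Coriolis force):
V_g = (1/(fρ)) |∂P/∂n| = 3.08×10⁻⁴ / (1.35×10⁻⁴ × 1.19) = 1.92 m/s
Converting: 1.92 m/s × 3.6 = 6.9 km/h

6.9 km/h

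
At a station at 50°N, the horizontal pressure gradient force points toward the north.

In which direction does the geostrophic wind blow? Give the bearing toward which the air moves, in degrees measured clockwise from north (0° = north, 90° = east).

090°

The pressure-gradient force points toward the north (bearing 000°).
Geostrophic balance: in the Northern Hemisphere the Coriolis force deflects motion to the right, so the geostrophic wind blows 90° to the right of the pressure-gradient force (low pressure on the left).
Rotating 000° by 90° clockwise gives 090° — the wind blows toward the east.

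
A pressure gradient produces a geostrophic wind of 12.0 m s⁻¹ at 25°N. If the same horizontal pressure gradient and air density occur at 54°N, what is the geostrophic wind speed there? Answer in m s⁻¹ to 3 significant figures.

6.27 m s⁻¹

With the same pressure gradient and density, V_g ∝ 1/f ∝ 1/sin φ.
V₂ = V₁ · sin φ₁ / sin φ₂ = 12.0 × sin 25° / sin 54°
V₂ = 12.0 × 0.4226/0.8090 = 6.27 m s⁻¹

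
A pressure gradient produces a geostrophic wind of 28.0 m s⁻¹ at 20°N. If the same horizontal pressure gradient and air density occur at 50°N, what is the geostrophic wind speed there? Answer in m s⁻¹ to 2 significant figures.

13 m s⁻¹

With the same pressure gradient and density, V_g ∝ 1/f ∝ 1/sin φ.
V₂ = V₁ · sin φ₁ / sin φ₂ = 28.0 × sin 20° / sin 50°
V₂ = 28.0 × 0.3420/0.7660 = 13 m s⁻¹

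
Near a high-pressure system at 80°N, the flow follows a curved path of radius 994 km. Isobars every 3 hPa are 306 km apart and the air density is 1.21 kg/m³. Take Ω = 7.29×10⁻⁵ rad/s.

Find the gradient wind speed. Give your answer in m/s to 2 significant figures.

Coriolis parameter at 80°N:
f = 2Ω sin φ = 2 × 7.29×10⁻⁵ × sin 80° = 1.44×10⁻⁴ s⁻¹
Pressure gradient: |∂P/∂n| = 300 Pa / 306000 m = 9.80×10⁻⁴ Pa/m
Geostrophic speed: V_g = |∂P/∂n|/(fρ) = 9.80×10⁻⁴/(1.44×10⁻⁴ × 1.21) = 5.64 m/s
Around a high, pressure-gradient force acts outward with centrifugal, so Coriolis balances both:
fV = (1/ρ)|∂P/∂n| + V²/R  →  V² − fR·V + fR·V_g = 0
With fR = 1.44×10⁻⁴ × 994×10³ m = 143 m/s:
V = [fR − √((fR)² − 4 fR V_g)]/2 = [143 − √(143² − 4×143×5.64)]/2 = 5.89 m/s
Supergeostrophic (V > V_g = 5.64 m/s), as expected around a high.

5.9 m/s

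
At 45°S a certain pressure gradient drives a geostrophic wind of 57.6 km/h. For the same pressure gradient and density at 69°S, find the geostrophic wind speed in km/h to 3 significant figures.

43.6 km/h

With the same pressure gradient and density, V_g ∝ 1/f ∝ 1/sin φ.
V₂ = V₁ · sin φ₁ / sin φ₂ = 57.6 × sin 45° / sin 69°
V₂ = 57.6 × 0.7071/0.9336 = 43.6 km/h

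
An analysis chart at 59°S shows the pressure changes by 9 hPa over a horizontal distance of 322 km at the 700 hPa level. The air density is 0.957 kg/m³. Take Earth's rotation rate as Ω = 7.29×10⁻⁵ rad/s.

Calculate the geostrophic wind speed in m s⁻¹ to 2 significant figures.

23 m s⁻¹

Coriolis parameter at 59°S:
f = 2Ω sin φ = 2 × 7.29×10⁻⁵ × sin 59° = 1.25×10⁻⁴ s⁻¹
Pressure gradient: |∂P/∂n| = 900 Pa / 322000 m = 2.80×10⁻³ Pa/m
Geostrophic balance (pressure-gradient force = Coriolis force):
V_g = (1/(fρ)) |∂P/∂n| = 2.80×10⁻³ / (1.25×10⁻⁴ × 0.957) = 23.4 m/s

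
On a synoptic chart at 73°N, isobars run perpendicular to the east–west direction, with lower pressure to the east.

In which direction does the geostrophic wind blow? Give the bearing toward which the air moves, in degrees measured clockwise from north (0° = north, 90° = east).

180°

The pressure-gradient force points toward the east (bearing 090°).
Geostrophic balance: in the Northern Hemisphere the Coriolis force deflects motion to the right, so the geostrophic wind blows 90° to the right of the pressure-gradient force (low pressure on the left).
Rotating 090° by 90° clockwise gives 180° — the wind blows toward the south.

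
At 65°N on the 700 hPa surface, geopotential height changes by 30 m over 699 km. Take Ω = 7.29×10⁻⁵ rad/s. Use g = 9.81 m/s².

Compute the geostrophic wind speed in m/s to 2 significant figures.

3.2 m/s

Coriolis parameter at 65°N:
f = 2Ω sin φ = 2 × 7.29×10⁻⁵ × sin 65° = 1.32×10⁻⁴ s⁻¹
Height gradient: |∂Z/∂n| = 30 m / 699000 m = 4.29×10⁻⁵
On a pressure surface, geostrophic balance gives V_g = (g/f)|∂Z/∂n|:
V_g = 9.81 × 4.29×10⁻⁵ / 1.32×10⁻⁴ = 3.19 m/s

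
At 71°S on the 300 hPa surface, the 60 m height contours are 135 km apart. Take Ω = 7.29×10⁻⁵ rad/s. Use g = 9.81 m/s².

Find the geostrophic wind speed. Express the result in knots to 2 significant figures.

Coriolis parameter at 71°S:
f = 2Ω sin φ = 2 × 7.29×10⁻⁵ × sin 71° = 1.38×10⁻⁴ s⁻¹
Height gradient: |∂Z/∂n| = 60 m / 135000 m = 4.44×10⁻⁴
On a pressure surface, geostrophic balance gives V_g = (g/f)|∂Z/∂n|:
V_g = 9.81 × 4.44×10⁻⁴ / 1.38×10⁻⁴ = 31.6 m/s
Converting: 31.6 m/s × 1.944 = 61 knots

61 knots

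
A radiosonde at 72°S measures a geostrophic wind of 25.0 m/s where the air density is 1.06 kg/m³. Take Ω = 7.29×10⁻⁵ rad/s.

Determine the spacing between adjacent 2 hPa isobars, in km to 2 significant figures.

54 km

Coriolis parameter at 72°S:
f = 2Ω sin φ = 2 × 7.29×10⁻⁵ × sin 72° = 1.39×10⁻⁴ s⁻¹
Geostrophic balance rearranged: |∂P/∂n| = f ρ V_g
|∂P/∂n| = 1.39×10⁻⁴ × 1.06 × 25.0 = 3.67×10⁻³ Pa/m
Isobar spacing: Δn = ΔP/|∂P/∂n| = 200 Pa / 3.67×10⁻³ Pa/m = 54428 m ≈ 54 km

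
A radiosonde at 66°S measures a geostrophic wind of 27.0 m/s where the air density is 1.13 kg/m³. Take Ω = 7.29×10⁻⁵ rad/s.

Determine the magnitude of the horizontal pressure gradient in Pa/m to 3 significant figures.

4.06×10⁻³ Pa/m

Coriolis parameter at 66°S:
f = 2Ω sin φ = 2 × 7.29×10⁻⁵ × sin 66° = 1.33×10⁻⁴ s⁻¹
Geostrophic balance rearranged: |∂P/∂n| = f ρ V_g
|∂P/∂n| = 1.33×10⁻⁴ × 1.13 × 27.0 = 4.06×10⁻³ Pa/m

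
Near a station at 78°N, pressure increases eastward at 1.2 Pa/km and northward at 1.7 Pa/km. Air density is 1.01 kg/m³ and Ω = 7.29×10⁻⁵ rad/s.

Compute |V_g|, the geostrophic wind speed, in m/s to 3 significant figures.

Coriolis parameter at 78°N:
f = 2Ω sin φ = 2 × 7.29×10⁻⁵ × sin 78° = 1.43×10⁻⁴ s⁻¹
Component geostrophic relations (x east, y north):
u_g = −(1/(fρ)) ∂P/∂y,  v_g = (1/(fρ)) ∂P/∂x
u_g = −(1.7×10⁻³)/(1.43×10⁻⁴ × 1.01) = −11.8 m/s;  v_g = (1.2×10⁻³)/(1.43×10⁻⁴ × 1.01) = 8.33 m/s
|V_g| = √(u_g² + v_g²) = 14.4 m/s

14.4 m/s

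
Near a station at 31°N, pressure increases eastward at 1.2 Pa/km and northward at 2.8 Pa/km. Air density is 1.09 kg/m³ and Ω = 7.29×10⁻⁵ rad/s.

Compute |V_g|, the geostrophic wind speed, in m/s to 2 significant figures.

37 m/s

Coriolis parameter at 31°N:
f = 2Ω sin φ = 2 × 7.29×10⁻⁵ × sin 31° = 7.51×10⁻⁵ s⁻¹
Component geostrophic relations (x east, y north):
u_g = −(1/(fρ)) ∂P/∂y,  v_g = (1/(fρ)) ∂P/∂x
u_g = −(2.8×10⁻³)/(7.51×10⁻⁵ × 1.09) = −34.2 m/s;  v_g = (1.2×10⁻³)/(7.51×10⁻⁵ × 1.09) = 14.7 m/s
|V_g| = √(u_g² + v_g²) = 37.2 m/s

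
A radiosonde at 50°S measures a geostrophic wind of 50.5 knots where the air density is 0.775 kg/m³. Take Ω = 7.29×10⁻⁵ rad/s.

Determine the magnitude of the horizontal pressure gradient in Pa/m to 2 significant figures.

Coriolis parameter at 50°S:
f = 2Ω sin φ = 2 × 7.29×10⁻⁵ × sin 50° = 1.12×10⁻⁴ s⁻¹
Wind speed in SI: 50.5 knots = 26.0 m/s
Geostrophic balance rearranged: |∂P/∂n| = f ρ V_g
|∂P/∂n| = 1.12×10⁻⁴ × 0.775 × 26.0 = 2.25×10⁻³ Pa/m

2.2×10⁻³ Pa/m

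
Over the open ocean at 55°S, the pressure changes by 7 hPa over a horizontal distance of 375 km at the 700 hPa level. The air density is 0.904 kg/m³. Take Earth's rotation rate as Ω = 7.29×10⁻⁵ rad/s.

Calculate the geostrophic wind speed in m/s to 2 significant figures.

Coriolis parameter at 55°S:
f = 2Ω sin φ = 2 × 7.29×10⁻⁵ × sin 55° = 1.19×10⁻⁴ s⁻¹
Pressure gradient: |∂P/∂n| = 700 Pa / 375000 m = 1.87×10⁻³ Pa/m
Geostrophic balance (pressure-gradient force = Coriolis force):
V_g = (1/(fρ)) |∂P/∂n| = 1.87×10⁻³ / (1.19×10⁻⁴ × 0.904) = 17.3 m/s

17 m/s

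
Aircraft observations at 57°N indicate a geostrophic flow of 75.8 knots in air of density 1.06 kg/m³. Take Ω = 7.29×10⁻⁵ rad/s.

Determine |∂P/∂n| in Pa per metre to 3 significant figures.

Coriolis parameter at 57°N:
f = 2Ω sin φ = 2 × 7.29×10⁻⁵ × sin 57° = 1.22×10⁻⁴ s⁻¹
Wind speed in SI: 75.8 knots = 39.0 m/s
Geostrophic balance rearranged: |∂P/∂n| = f ρ V_g
|∂P/∂n| = 1.22×10⁻⁴ × 1.06 × 39.0 = 5.05×10⁻³ Pa/m

5.05×10⁻³ Pa/m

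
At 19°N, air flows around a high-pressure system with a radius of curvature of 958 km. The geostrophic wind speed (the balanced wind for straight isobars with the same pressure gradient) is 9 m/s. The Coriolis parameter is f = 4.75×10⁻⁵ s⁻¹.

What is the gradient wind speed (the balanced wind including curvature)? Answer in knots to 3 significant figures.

24.0 knots

Around a high, pressure-gradient force acts outward with centrifugal, so Coriolis balances both:
fV = (1/ρ)|∂P/∂n| + V²/R  →  V² − fR·V + fR·V_g = 0
With fR = 4.75×10⁻⁵ × 958×10³ m = 45.5 m/s:
V = [fR − √((fR)² − 4 fR V_g)]/2 = [45.5 − √(45.5² − 4×45.5×9)]/2 = 12.4 m/s
Supergeostrophic (V > V_g = 9 m/s), as expected around a high.
Converting: 12.4 m/s × 1.944 = 24.0 knots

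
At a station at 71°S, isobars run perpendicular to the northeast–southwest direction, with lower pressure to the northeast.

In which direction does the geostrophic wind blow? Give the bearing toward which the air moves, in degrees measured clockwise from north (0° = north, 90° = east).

315°

The pressure-gradient force points toward the northeast (bearing 045°).
Geostrophic balance: in the Southern Hemisphere the Coriolis force deflects motion to the left, so the geostrophic wind blows 90° to the left of the pressure-gradient force (low pressure on the right).
Rotating 045° by 90° counterclockwise gives 315° — the wind blows toward the northwest.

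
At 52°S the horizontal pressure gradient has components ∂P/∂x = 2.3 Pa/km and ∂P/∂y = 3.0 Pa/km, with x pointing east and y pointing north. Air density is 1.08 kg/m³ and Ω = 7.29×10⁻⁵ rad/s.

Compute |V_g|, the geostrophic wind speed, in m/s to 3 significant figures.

30.5 m/s

Coriolis parameter at 52°S:
f = 2Ω sin φ = 2 × 7.29×10⁻⁵ × sin 52° = 1.15×10⁻⁴ s⁻¹
In the Southern Hemisphere f is negative: f = −1.15×10⁻⁴ s⁻¹.
Component geostrophic relations (x east, y north):
u_g = −(1/(fρ)) ∂P/∂y,  v_g = (1/(fρ)) ∂P/∂x
u_g = −(3.0×10⁻³)/(−1.15×10⁻⁴ × 1.08) = 24.2 m/s;  v_g = (2.3×10⁻³)/(−1.15×10⁻⁴ × 1.08) = −18.5 m/s
|V_g| = √(u_g² + v_g²) = 30.5 m/s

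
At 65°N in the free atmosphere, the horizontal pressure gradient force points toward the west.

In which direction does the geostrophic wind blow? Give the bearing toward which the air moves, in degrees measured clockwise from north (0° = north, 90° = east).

The pressure-gradient force points toward the west (bearing 270°).
Geostrophic balance: in the Northern Hemisphere the Coriolis force deflects motion to the right, so the geostrophic wind blows 90° to the right of the pressure-gradient force (low pressure on the left).
Rotating 270° by 90° clockwise gives 000° — the wind blows toward the north.

000°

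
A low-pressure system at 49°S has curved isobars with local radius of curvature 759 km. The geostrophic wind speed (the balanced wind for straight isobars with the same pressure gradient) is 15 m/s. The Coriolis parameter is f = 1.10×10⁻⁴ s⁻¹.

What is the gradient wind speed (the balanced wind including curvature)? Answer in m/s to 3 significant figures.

13.0 m/s

Around a low, centrifugal force acts outward with Coriolis, so pressure-gradient force balances both:
(1/ρ)|∂P/∂n| = fV + V²/R  →  V² + fR·V − fR·V_g = 0
With fR = 1.10×10⁻⁴ × 759×10³ m = 83.5 m/s:
V = [−fR + √((fR)² + 4 fR V_g)]/2 = [−83.5 + √(83.5² + 4×83.5×15)]/2 = 13 m/s
Subgeostrophic (V < V_g = 15 m/s), as expected around a low.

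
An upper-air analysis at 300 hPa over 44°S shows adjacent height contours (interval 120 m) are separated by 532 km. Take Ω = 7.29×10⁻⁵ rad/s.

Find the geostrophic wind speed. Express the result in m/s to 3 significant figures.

Coriolis parameter at 44°S:
f = 2Ω sin φ = 2 × 7.29×10⁻⁵ × sin 44° = 1.01×10⁻⁴ s⁻¹
Height gradient: |∂Z/∂n| = 120 m / 532000 m = 2.26×10⁻⁴
On a pressure surface, geostrophic balance gives V_g = (g/f)|∂Z/∂n|:
V_g = 9.81 × 2.26×10⁻⁴ / 1.01×10⁻⁴ = 21.8 m/s

21.8 m/s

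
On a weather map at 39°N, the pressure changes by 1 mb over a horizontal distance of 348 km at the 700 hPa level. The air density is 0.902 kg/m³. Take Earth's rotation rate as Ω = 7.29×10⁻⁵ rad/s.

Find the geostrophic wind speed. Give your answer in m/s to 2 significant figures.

3.5 m/s

Coriolis parameter at 39°N:
f = 2Ω sin φ = 2 × 7.29×10⁻⁵ × sin 39° = 9.18×10⁻⁵ s⁻¹
Pressure gradient: |∂P/∂n| = 100 Pa / 348000 m = 2.87×10⁻⁴ Pa/m
Geostrophic balance (pressure-gradient force = Coriolis force):
V_g = (1/(fρ)) |∂P/∂n| = 2.87×10⁻⁴ / (9.18×10⁻⁵ × 0.902) = 3.47 m/s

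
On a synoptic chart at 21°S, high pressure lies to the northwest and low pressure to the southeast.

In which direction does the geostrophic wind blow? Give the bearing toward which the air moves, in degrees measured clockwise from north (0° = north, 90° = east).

The pressure-gradient force points toward the southeast (bearing 135°).
Geostrophic balance: in the Southern Hemisphere the Coriolis force deflects motion to the left, so the geostrophic wind blows 90° to the left of the pressure-gradient force (low pressure on the right).
Rotating 135° by 90° counterclockwise gives 045° — the wind blows toward the northeast.

045°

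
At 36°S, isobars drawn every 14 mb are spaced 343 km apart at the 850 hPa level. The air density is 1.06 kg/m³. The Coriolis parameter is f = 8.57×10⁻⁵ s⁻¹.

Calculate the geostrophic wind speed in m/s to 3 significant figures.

44.9 m/s

Pressure gradient: |∂P/∂n| = 1400 Pa / 343000 m = 4.08×10⁻³ Pa/m
Geostrophic balance (pressure-gradient force = Coriolis force):
V_g = (1/(fρ)) |∂P/∂n| = 4.08×10⁻³ / (8.57×10⁻⁵ × 1.06) = 44.9 m/s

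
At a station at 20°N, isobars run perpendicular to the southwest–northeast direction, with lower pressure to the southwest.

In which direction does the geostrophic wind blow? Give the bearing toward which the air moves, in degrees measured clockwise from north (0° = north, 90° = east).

The pressure-gradient force points toward the southwest (bearing 225°).
Geostrophic balance: in the Northern Hemisphere the Coriolis force deflects motion to the right, so the geostrophic wind blows 90° to the right of the pressure-gradient force (low pressure on the left).
Rotating 225° by 90° clockwise gives 315° — the wind blows toward the northwest.

315°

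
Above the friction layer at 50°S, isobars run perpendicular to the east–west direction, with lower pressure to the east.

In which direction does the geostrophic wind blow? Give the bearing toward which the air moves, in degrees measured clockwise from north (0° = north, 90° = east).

The pressure-gradient force points toward the east (bearing 090°).
Geostrophic balance: in the Southern Hemisphere the Coriolis force deflects motion to the left, so the geostrophic wind blows 90° to the left of the pressure-gradient force (low pressure on the right).
Rotating 090° by 90° counterclockwise gives 000° — the wind blows toward the north.

000°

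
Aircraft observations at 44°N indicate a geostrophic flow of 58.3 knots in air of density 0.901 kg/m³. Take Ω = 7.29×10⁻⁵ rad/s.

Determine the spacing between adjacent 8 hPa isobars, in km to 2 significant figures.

Coriolis parameter at 44°N:
f = 2Ω sin φ = 2 × 7.29×10⁻⁵ × sin 44° = 1.01×10⁻⁴ s⁻¹
Wind speed in SI: 58.3 knots = 30.0 m/s
Geostrophic balance rearranged: |∂P/∂n| = f ρ V_g
|∂P/∂n| = 1.01×10⁻⁴ × 0.901 × 30.0 = 2.74×10⁻³ Pa/m
Isobar spacing: Δn = ΔP/|∂P/∂n| = 800 Pa / 2.74×10⁻³ Pa/m = 292301 m ≈ 290 km

290 km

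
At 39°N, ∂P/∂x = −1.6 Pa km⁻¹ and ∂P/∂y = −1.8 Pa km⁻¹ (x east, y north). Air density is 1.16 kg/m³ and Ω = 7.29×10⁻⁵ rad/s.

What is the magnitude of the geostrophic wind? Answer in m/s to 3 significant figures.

Coriolis parameter at 39°N:
f = 2Ω sin φ = 2 × 7.29×10⁻⁵ × sin 39° = 9.18×10⁻⁵ s⁻¹
Component geostrophic relations (x east, y north):
u_g = −(1/(fρ)) ∂P/∂y,  v_g = (1/(fρ)) ∂P/∂x
u_g = −(−1.8×10⁻³)/(9.18×10⁻⁵ × 1.16) = 16.9 m/s;  v_g = (−1.6×10⁻³)/(9.18×10⁻⁵ × 1.16) = −15.0 m/s
|V_g| = √(u_g² + v_g²) = 22.6 m/s

22.6 m/s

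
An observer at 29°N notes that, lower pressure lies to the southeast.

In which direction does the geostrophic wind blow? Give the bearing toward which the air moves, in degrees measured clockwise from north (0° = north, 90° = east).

225°

The pressure-gradient force points toward the southeast (bearing 135°).
Geostrophic balance: in the Northern Hemisphere the Coriolis force deflects motion to the right, so the geostrophic wind blows 90° to the right of the pressure-gradient force (low pressure on the left).
Rotating 135° by 90° clockwise gives 225° — the wind blows toward the southwest.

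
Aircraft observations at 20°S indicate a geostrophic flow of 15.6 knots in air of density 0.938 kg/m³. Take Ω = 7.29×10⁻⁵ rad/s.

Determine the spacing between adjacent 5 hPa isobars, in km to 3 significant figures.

1330 km

Coriolis parameter at 20°S:
f = 2Ω sin φ = 2 × 7.29×10⁻⁵ × sin 20° = 4.99×10⁻⁵ s⁻¹
Wind speed in SI: 15.6 knots = 8.03 m/s
Geostrophic balance rearranged: |∂P/∂n| = f ρ V_g
|∂P/∂n| = 4.99×10⁻⁵ × 0.938 × 8.03 = 3.75×10⁻⁴ Pa/m
Isobar spacing: Δn = ΔP/|∂P/∂n| = 500 Pa / 3.75×10⁻⁴ Pa/m = 1331972 m ≈ 1330 km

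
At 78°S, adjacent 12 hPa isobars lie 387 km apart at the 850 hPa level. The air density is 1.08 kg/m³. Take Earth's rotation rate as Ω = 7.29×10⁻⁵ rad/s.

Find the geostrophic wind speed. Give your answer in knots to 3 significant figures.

39.1 knots

Coriolis parameter at 78°S:
f = 2Ω sin φ = 2 × 7.29×10⁻⁵ × sin 78° = 1.43×10⁻⁴ s⁻¹
Pressure gradient: |∂P/∂n| = 1200 Pa / 387000 m = 3.10×10⁻³ Pa/m
Geostrophic balance (pressure-gradient force = Coriolis force):
V_g = (1/(fρ)) |∂P/∂n| = 3.10×10⁻³ / (1.43×10⁻⁴ × 1.08) = 20.1 m/s
Converting: 20.1 m/s × 1.944 = 39.1 knots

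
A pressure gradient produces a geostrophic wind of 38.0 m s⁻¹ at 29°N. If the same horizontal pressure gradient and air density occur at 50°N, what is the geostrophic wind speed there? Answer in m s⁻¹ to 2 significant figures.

With the same pressure gradient and density, V_g ∝ 1/f ∝ 1/sin φ.
V₂ = V₁ · sin φ₁ / sin φ₂ = 38.0 × sin 29° / sin 50°
V₂ = 38.0 × 0.4848/0.7660 = 24 m s⁻¹

24 m s⁻¹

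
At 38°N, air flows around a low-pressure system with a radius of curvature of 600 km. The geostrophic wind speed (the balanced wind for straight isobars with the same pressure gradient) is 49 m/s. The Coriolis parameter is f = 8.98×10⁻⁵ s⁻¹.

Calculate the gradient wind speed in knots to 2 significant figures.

Around a low, centrifugal force acts outward with Coriolis, so pressure-gradient force balances both:
(1/ρ)|∂P/∂n| = fV + V²/R  →  V² + fR·V − fR·V_g = 0
With fR = 8.98×10⁻⁵ × 600×10³ m = 53.9 m/s:
V = [−fR + √((fR)² + 4 fR V_g)]/2 = [−53.9 + √(53.9² + 4×53.9×49)]/2 = 31.1 m/s
Subgeostrophic (V < V_g = 49 m/s), as expected around a low.
Converting: 31.1 m/s × 1.944 = 60 knots

60 knots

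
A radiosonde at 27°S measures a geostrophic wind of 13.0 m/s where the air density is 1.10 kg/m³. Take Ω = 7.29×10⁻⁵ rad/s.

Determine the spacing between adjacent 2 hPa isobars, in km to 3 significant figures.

211 km

Coriolis parameter at 27°S:
f = 2Ω sin φ = 2 × 7.29×10⁻⁵ × sin 27° = 6.62×10⁻⁵ s⁻¹
Geostrophic balance rearranged: |∂P/∂n| = f ρ V_g
|∂P/∂n| = 6.62×10⁻⁵ × 1.10 × 13.0 = 9.47×10⁻⁴ Pa/m
Isobar spacing: Δn = ΔP/|∂P/∂n| = 200 Pa / 9.47×10⁻⁴ Pa/m = 211295 m ≈ 211 km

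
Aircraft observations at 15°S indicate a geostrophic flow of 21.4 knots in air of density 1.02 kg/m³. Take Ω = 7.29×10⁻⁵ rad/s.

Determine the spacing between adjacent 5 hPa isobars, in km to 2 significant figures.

Coriolis parameter at 15°S:
f = 2Ω sin φ = 2 × 7.29×10⁻⁵ × sin 15° = 3.77×10⁻⁵ s⁻¹
Wind speed in SI: 21.4 knots = 11.0 m/s
Geostrophic balance rearranged: |∂P/∂n| = f ρ V_g
|∂P/∂n| = 3.77×10⁻⁵ × 1.02 × 11.0 = 4.24×10⁻⁴ Pa/m
Isobar spacing: Δn = ΔP/|∂P/∂n| = 500 Pa / 4.24×10⁻⁴ Pa/m = 1179952 m ≈ 1200 km

1200 km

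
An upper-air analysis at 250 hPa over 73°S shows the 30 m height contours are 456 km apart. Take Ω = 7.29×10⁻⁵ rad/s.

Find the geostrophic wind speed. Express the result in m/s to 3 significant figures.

Coriolis parameter at 73°S:
f = 2Ω sin φ = 2 × 7.29×10⁻⁵ × sin 73° = 1.39×10⁻⁴ s⁻¹
Height gradient: |∂Z/∂n| = 30 m / 456000 m = 6.58×10⁻⁵
On a pressure surface, geostrophic balance gives V_g = (g/f)|∂Z/∂n|:
V_g = 9.81 × 6.58×10⁻⁵ / 1.39×10⁻⁴ = 4.63 m/s

4.63 m/s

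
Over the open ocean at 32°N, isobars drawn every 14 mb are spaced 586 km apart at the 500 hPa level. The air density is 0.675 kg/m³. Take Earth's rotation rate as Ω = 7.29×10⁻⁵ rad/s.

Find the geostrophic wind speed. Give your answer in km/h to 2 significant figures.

Coriolis parameter at 32°N:
f = 2Ω sin φ = 2 × 7.29×10⁻⁵ × sin 32° = 7.73×10⁻⁵ s⁻¹
Pressure gradient: |∂P/∂n| = 1400 Pa / 586000 m = 2.39×10⁻³ Pa/m
Geostrophic balance (pressure-gradient force = Coriolis force):
V_g = (1/(fρ)) |∂P/∂n| = 2.39×10⁻³ / (7.73×10⁻⁵ × 0.675) = 45.8 m/s
Converting: 45.8 m/s × 3.6 = 160 km/h

160 km/h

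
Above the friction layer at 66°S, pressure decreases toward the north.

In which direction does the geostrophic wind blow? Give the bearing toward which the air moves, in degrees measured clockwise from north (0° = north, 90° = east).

270°

The pressure-gradient force points toward the north (bearing 000°).
Geostrophic balance: in the Southern Hemisphere the Coriolis force deflects motion to the left, so the geostrophic wind blows 90° to the left of the pressure-gradient force (low pressure on the right).
Rotating 000° by 90° counterclockwise gives 270° — the wind blows toward the west.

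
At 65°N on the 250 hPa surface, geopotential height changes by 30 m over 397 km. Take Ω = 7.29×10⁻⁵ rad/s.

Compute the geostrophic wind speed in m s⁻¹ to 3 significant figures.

Coriolis parameter at 65°N:
f = 2Ω sin φ = 2 × 7.29×10⁻⁵ × sin 65° = 1.32×10⁻⁴ s⁻¹
Height gradient: |∂Z/∂n| = 30 m / 397000 m = 7.56×10⁻⁵
On a pressure surface, geostrophic balance gives V_g = (g/f)|∂Z/∂n|:
V_g = 9.81 × 7.56×10⁻⁵ / 1.32×10⁻⁴ = 5.61 m/s

5.61 m s⁻¹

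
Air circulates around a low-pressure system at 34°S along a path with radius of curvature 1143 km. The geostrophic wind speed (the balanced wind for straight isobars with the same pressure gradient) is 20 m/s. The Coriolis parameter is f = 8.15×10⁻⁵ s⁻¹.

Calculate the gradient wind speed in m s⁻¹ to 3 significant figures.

Around a low, centrifugal force acts outward with Coriolis, so pressure-gradient force balances both:
(1/ρ)|∂P/∂n| = fV + V²/R  →  V² + fR·V − fR·V_g = 0
With fR = 8.15×10⁻⁵ × 1143×10³ m = 93.2 m/s:
V = [−fR + √((fR)² + 4 fR V_g)]/2 = [−93.2 + √(93.2² + 4×93.2×20)]/2 = 16.9 m/s
Subgeostrophic (V < V_g = 20 m/s), as expected around a low.

16.9 m s⁻¹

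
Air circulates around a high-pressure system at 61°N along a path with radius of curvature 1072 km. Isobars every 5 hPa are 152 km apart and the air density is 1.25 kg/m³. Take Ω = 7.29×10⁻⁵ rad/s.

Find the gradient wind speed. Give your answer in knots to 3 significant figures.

49.2 knots

Coriolis parameter at 61°N:
f = 2Ω sin φ = 2 × 7.29×10⁻⁵ × sin 61° = 1.28×10⁻⁴ s⁻¹
Pressure gradient: |∂P/∂n| = 500 Pa / 152000 m = 3.29×10⁻³ Pa/m
Geostrophic speed: V_g = |∂P/∂n|/(fρ) = 3.29×10⁻³/(1.28×10⁻⁴ × 1.25) = 20.6 m/s
Around a high, pressure-gradient force acts outward with centrifugal, so Coriolis balances both:
fV = (1/ρ)|∂P/∂n| + V²/R  →  V² − fR·V + fR·V_g = 0
With fR = 1.28×10⁻⁴ × 1072×10³ m = 137 m/s:
V = [fR − √((fR)² − 4 fR V_g)]/2 = [137 − √(137² − 4×137×20.6)]/2 = 25.3 m/s
Supergeostrophic (V > V_g = 20.6 m/s), as expected around a high.
Converting: 25.3 m/s × 1.944 = 49.2 knots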